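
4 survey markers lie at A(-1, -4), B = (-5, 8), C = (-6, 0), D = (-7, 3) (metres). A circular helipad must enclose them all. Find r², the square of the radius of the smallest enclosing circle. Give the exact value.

A smallest enclosing disk is always determined by at most three of the input points on its boundary.
The farthest pair is A–B with squared distance 160. The circle on this segment as diameter has centre (-3, 2) and r² = 160/4 = 40.
Check C: distance² to centre = 13 ≤ 40, so it lies inside.
All remaining points lie in this disk, and no smaller disk contains both endpoints, so this is the minimum enclosing circle.

40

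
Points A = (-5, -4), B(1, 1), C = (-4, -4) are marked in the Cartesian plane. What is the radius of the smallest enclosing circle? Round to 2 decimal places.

3.91

Side lengths²: AB² = 61, AC² = 1, BC² = 50.
Since AB² = 61 ≥ 50 + 1 = 51, the angle opposite AB is not acute, so the smallest enclosing circle has AB as diameter.
Centre = midpoint of AB = (-2, -1.5), r² = 61/4 = 15.25.
r = √(15.25) ≈ 3.91.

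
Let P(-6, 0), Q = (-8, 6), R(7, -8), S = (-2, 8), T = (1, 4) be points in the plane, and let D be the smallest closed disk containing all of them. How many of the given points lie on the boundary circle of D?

The minimum enclosing circle of a finite set is fixed by two of the points (as a diameter) or three (as a circumcircle).
The farthest pair is Q–R with squared distance 421. The circle on this segment as diameter has centre (-0.5, -1) and r² = 421/4 = 105.25.
Check P: distance² to centre = 31.25 ≤ 105.25, so it lies inside.
All remaining points lie in this disk, and no smaller disk contains both endpoints, so this is the minimum enclosing circle.
The points at distance exactly r from the centre are Q, R — 2 points.

2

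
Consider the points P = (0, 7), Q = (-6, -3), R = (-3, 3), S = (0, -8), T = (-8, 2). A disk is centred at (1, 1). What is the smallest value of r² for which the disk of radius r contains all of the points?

The required radius is the distance from (1, 1) to the farthest point.
Squared distances: 37, 65, 20, 82, 82.
Maximum is 82, attained at S.

82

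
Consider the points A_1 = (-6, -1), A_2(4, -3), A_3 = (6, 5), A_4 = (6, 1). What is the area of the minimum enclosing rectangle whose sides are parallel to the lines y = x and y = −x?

108

In coordinates u = x + y, v = x − y the rectangle is axis-aligned; the map (x,y)→(u,v) scales areas by 2.
u-values: -7, 1, 11, 7; range = 11 − (-7) = 18.
v-values: -5, 7, 1, 5; range = 7 − (-5) = 12.
Area = (18 × 12) / 2 = 108.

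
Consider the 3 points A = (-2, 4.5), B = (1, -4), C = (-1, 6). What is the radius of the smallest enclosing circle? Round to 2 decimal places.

5.10

Side lengths²: AB² = 81.25, AC² = 3.25, BC² = 104.
Since BC² = 104 ≥ 81.25 + 3.25 = 84.5, the angle opposite BC is not acute, so the smallest enclosing circle has BC as diameter.
Centre = midpoint of BC = (0, 1), r² = 104/4 = 26.
r = √26 ≈ 5.10.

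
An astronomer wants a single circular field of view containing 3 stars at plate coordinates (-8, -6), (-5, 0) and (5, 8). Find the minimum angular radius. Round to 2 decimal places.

9.55

Call the three points A, B, C in the order given.
Side lengths²: AB² = 45, AC² = 365, BC² = 164.
Since AC² = 365 ≥ 164 + 45 = 209, the angle opposite AC is not acute, so the smallest enclosing circle has AC as diameter.
Centre = midpoint of AC = (-1.5, 1), r² = 365/4 = 91.25.
r = √(91.25) ≈ 9.55.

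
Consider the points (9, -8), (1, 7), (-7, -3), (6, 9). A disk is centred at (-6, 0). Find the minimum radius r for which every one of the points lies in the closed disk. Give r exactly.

The required radius is the distance from (-6, 0) to the farthest point.
Squared distances: 289, 98, 10, 225.
Maximum is 289, attained at (9, -8).
r = √289 = 17.

17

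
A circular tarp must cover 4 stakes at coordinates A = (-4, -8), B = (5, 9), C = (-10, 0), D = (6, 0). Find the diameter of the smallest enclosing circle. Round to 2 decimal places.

19.34

The minimum enclosing circle of a finite set is fixed by two of the points (as a diameter) or three (as a circumcircle).
The minimum enclosing circle is determined by three boundary points: A, B, C.
Their circumcentre is (-11/29, 28/29) with r² = 78625/841.
The farthest remaining point D is at distance² 35009/841 ≤ 78625/841.
Diameter = 2r = 2√(78625/841) ≈ 19.34.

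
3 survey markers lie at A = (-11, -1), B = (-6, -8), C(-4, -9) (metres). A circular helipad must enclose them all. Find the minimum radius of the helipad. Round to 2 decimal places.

5.32

Side lengths²: AB² = 74, AC² = 113, BC² = 5.
Since AC² = 113 ≥ 74 + 5 = 79, the angle opposite AC is not acute, so the smallest enclosing circle has AC as diameter.
Centre = midpoint of AC = (-7.5, -5), r² = 113/4 = 28.25.
r = √(28.25) ≈ 5.32.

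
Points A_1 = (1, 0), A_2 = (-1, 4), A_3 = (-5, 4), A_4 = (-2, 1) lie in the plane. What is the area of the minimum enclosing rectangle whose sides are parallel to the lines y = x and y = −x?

In coordinates u = x + y, v = x − y the rectangle is axis-aligned; the map (x,y)→(u,v) scales areas by 2.
u-values: 1, 3, -1, -1; range = 3 − (-1) = 4.
v-values: 1, -5, -9, -3; range = 1 − (-9) = 10.
Area = (4 × 10) / 2 = 20.

20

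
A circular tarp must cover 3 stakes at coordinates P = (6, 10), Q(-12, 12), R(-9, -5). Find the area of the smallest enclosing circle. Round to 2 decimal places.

Side lengths²: PQ² = 328, PR² = 450, QR² = 298.
Since PR² = 450 < 328 + 298 = 626, the triangle is acute, so the smallest enclosing circle is the circumcircle.
Circumcentre = (-3.7, 4.7), r² = 122.18.
Area = π·r² = π·122.18 ≈ 383.84.

383.84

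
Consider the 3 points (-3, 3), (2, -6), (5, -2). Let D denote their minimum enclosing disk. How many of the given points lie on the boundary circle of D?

3

Call the three points A, B, C in the order given.
Side lengths²: AB² = 106, AC² = 89, BC² = 25.
Since AB² = 106 < 89 + 25 = 114, the triangle is acute, so the smallest enclosing circle is the circumcircle.
Circumcentre = (-11/94, -121/94), r² = 117925/4418.
The points at distance exactly r from the centre are (-3, 3), (2, -6), (5, -2) — 3 points.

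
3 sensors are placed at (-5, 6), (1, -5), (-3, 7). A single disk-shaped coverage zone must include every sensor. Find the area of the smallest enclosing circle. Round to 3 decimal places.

Call the three points A, B, C in the order given.
Side lengths²: AB² = 157, AC² = 5, BC² = 160.
Since BC² = 160 < 157 + 5 = 162, the triangle is acute, so the smallest enclosing circle is the circumcircle.
Circumcentre = (-17/14, 13/14), r² = 3925/98.
Area = π·r² = π·3925/98 ≈ 125.824.

125.824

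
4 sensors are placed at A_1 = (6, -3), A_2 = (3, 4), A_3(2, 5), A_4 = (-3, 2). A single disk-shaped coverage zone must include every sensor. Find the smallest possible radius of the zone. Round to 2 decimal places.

5.16

By Welzl's lemma the MEC is supported by two points (diametrically opposite) or three points (on a circumcircle).
The minimum enclosing circle is determined by three boundary points: A_1, A_3, A_4.
Their circumcentre is (22/13, -2/13) with r² = 4505/169.
The farthest remaining point A_2 is at distance² 3205/169 ≤ 4505/169.
r = √(4505/169) ≈ 5.16.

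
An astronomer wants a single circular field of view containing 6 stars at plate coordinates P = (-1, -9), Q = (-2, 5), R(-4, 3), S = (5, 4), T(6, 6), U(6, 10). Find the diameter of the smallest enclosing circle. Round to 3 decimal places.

20.248

The minimum enclosing circle of a finite set is fixed by two of the points (as a diameter) or three (as a circumcircle).
The farthest pair is P–U with squared distance 410. The circle on this segment as diameter has centre (2.5, 0.5) and r² = 410/4 = 102.5.
Check Q: distance² to centre = 40.5 ≤ 102.5, so it lies inside.
All remaining points lie in this disk, and no smaller disk contains both endpoints, so this is the minimum enclosing circle.
Diameter = 2r = 2√(102.5) ≈ 20.248.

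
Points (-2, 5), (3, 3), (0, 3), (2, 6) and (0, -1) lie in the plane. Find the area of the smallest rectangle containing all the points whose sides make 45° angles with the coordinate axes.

In coordinates u = x + y, v = x − y the rectangle is axis-aligned; the map (x,y)→(u,v) scales areas by 2.
u-values: 3, 6, 3, 8, -1; range = 8 − (-1) = 9.
v-values: -7, 0, -3, -4, 1; range = 1 − (-7) = 8.
Area = (9 × 8) / 2 = 36.

36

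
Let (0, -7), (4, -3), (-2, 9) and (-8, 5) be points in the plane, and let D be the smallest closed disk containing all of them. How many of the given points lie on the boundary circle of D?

A smallest enclosing disk is always determined by at most three of the input points on its boundary.
The farthest pair is (0, -7)–(-2, 9) with squared distance 260. The circle on this segment as diameter has centre (-1, 1) and r² = 260/4 = 65.
Check (4, -3): distance² to centre = 41 ≤ 65, so it lies inside.
All remaining points lie in this disk, and no smaller disk contains both endpoints, so this is the minimum enclosing circle.
The points at distance exactly r from the centre are (0, -7), (-2, 9), (-8, 5) — 3 points.

3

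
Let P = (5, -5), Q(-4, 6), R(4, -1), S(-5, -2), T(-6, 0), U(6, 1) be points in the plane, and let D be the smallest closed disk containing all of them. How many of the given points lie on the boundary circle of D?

By Welzl's lemma the MEC is supported by two points (diametrically opposite) or three points (on a circumcircle).
The farthest pair is P–Q with squared distance 202. The circle on this segment as diameter has centre (0.5, 0.5) and r² = 202/4 = 50.5.
Check R: distance² to centre = 14.5 ≤ 50.5, so it lies inside.
All remaining points lie in this disk, and no smaller disk contains both endpoints, so this is the minimum enclosing circle.
The points at distance exactly r from the centre are P, Q — 2 points.

2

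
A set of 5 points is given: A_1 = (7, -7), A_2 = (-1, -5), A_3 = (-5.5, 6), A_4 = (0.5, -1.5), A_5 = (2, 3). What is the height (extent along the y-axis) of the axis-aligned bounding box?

max y = 6, min y = -7, so height = 13.

13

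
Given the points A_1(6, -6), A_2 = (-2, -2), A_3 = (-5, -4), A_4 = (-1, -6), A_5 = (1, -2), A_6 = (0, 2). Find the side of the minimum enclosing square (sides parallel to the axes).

11

The bounding box has width 11 and height 8.
An axis-aligned square enclosing the set must have side ≥ max(width, height).
So the minimum side is max(11, 8) = 11.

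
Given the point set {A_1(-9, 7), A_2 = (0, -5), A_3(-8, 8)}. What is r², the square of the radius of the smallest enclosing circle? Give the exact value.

Side lengths²: A_1A_2² = 225, A_1A_3² = 2, A_2A_3² = 233.
Since A_2A_3² = 233 ≥ 225 + 2 = 227, the angle opposite A_2A_3 is not acute, so the smallest enclosing circle has A_2A_3 as diameter.
Centre = midpoint of A_2A_3 = (-4, 1.5), r² = 233/4 = 58.25.

58.25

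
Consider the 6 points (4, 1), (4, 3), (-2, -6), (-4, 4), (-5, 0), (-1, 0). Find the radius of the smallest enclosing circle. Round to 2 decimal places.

5.70

A smallest enclosing disk is always determined by at most three of the input points on its boundary.
The minimum enclosing circle is determined by three boundary points: (4, 3), (-2, -6), (-4, 4).
Their circumcentre is (-0.5, -0.5) with r² = 32.5.
The farthest remaining point (4, 1) is at distance² 22.5 ≤ 32.5.
r = √(32.5) ≈ 5.70.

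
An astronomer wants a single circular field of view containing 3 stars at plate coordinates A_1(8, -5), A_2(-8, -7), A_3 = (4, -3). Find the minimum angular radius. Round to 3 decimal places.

8.062

Side lengths²: A_1A_2² = 260, A_1A_3² = 20, A_2A_3² = 160.
Since A_1A_2² = 260 ≥ 160 + 20 = 180, the angle opposite A_1A_2 is not acute, so the smallest enclosing circle has A_1A_2 as diameter.
Centre = midpoint of A_1A_2 = (0, -6), r² = 260/4 = 65.
r = √65 ≈ 8.062.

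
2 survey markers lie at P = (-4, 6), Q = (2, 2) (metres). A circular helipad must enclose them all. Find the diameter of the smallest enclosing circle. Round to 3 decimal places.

The smallest circle enclosing two points has them as diameter endpoints.
Centre = midpoint = (-1, 4); r² = |PQ|²/4 = 52/4 = 13.
Diameter = 2r = 2√13 ≈ 7.211.

7.211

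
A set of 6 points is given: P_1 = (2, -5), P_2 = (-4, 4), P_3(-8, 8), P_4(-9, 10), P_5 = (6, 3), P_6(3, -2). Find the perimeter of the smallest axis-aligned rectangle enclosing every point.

60

Width = max x − min x = 6 − (-9) = 15.
Height = max y − min y = 10 − (-5) = 15.
Perimeter = 2(15 + 15) = 60.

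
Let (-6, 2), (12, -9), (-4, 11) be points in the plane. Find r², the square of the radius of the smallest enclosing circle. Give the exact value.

Call the three points A, B, C in the order given.
Side lengths²: AB² = 445, AC² = 85, BC² = 656.
Since BC² = 656 ≥ 445 + 85 = 530, the angle opposite BC is not acute, so the smallest enclosing circle has BC as diameter.
Centre = midpoint of BC = (4, 1), r² = 656/4 = 164.

164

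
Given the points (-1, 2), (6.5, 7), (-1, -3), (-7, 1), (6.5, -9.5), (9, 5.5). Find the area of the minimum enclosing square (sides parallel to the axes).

272.25

The bounding box has width 16 and height 16.5.
An axis-aligned square enclosing the set must have side ≥ max(width, height).
So the minimum side is max(16, 16.5) = 16.5.
Area = 16.5² = 272.25.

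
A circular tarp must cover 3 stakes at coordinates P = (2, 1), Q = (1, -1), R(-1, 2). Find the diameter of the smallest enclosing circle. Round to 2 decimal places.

3.64

Side lengths²: PQ² = 5, PR² = 10, QR² = 13.
Since QR² = 13 < 10 + 5 = 15, the triangle is acute, so the smallest enclosing circle is the circumcircle.
Circumcentre = (3/14, 9/14), r² = 325/98.
Diameter = 2r = 2√(325/98) ≈ 3.64.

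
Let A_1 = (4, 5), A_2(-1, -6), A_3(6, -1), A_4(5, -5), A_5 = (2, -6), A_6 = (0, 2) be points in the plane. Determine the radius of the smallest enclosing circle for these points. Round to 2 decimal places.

6.04

A smallest enclosing disk is always determined by at most three of the input points on its boundary.
The farthest pair is A_1–A_2 with squared distance 146. The circle on this segment as diameter has centre (1.5, -0.5) and r² = 146/4 = 36.5.
Check A_3: distance² to centre = 20.5 ≤ 36.5, so it lies inside.
All remaining points lie in this disk, and no smaller disk contains both endpoints, so this is the minimum enclosing circle.
r = √(36.5) ≈ 6.04.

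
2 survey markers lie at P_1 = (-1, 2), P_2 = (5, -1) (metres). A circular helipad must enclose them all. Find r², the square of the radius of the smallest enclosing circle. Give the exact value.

The smallest circle enclosing two points has them as diameter endpoints.
Centre = midpoint = (2, 0.5); r² = |P_1P_2|²/4 = 45/4 = 11.25.

11.25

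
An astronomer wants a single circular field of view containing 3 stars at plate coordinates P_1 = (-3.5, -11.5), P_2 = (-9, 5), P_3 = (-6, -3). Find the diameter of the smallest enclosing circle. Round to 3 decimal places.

17.393

Side lengths²: P_1P_2² = 302.5, P_1P_3² = 78.5, P_2P_3² = 73.
Since P_1P_2² = 302.5 ≥ 78.5 + 73 = 151.5, the angle opposite P_1P_2 is not acute, so the smallest enclosing circle has P_1P_2 as diameter.
Centre = midpoint of P_1P_2 = (-6.25, -3.25), r² = 302.5/4 = 75.625.
Diameter = 2r = 2√(75.625) ≈ 17.393.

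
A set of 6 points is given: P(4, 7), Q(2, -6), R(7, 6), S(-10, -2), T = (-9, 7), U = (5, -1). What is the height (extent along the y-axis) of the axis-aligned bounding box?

13

max y = 7, min y = -6, so height = 13.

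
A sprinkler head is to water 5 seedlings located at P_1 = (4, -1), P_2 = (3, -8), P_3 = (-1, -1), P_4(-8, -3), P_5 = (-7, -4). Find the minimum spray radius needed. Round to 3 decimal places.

6.338

By Welzl's lemma the MEC is supported by two points (diametrically opposite) or three points (on a circumcircle).
The minimum enclosing circle is determined by three boundary points: P_1, P_2, P_4.
Their circumcentre is (-70/41, -154/41) with r² = 67525/1681.
The farthest remaining point P_5 is at distance² 47189/1681 ≤ 67525/1681.
r = √(67525/1681) ≈ 6.338.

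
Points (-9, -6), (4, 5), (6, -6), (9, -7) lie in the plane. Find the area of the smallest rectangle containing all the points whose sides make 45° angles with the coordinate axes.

228

In coordinates u = x + y, v = x − y the rectangle is axis-aligned; the map (x,y)→(u,v) scales areas by 2.
u-values: -15, 9, 0, 2; range = 9 − (-15) = 24.
v-values: -3, -1, 12, 16; range = 16 − (-3) = 19.
Area = (24 × 19) / 2 = 228.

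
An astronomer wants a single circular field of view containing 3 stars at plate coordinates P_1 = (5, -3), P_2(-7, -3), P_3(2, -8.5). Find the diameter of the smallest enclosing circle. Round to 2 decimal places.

12.01

Side lengths²: P_1P_2² = 144, P_1P_3² = 39.25, P_2P_3² = 111.25.
Since P_1P_2² = 144 < 111.25 + 39.25 = 150.5, the triangle is acute, so the smallest enclosing circle is the circumcircle.
Circumcentre = (-1, -145/44), r² = 69865/1936.
Diameter = 2r = 2√(69865/1936) ≈ 12.01.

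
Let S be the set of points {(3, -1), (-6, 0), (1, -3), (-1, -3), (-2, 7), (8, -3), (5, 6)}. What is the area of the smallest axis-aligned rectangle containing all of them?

140

x ranges over [-6, 8], width 14.
y ranges over [-3, 7], height 10.
Area = 14 × 10 = 140.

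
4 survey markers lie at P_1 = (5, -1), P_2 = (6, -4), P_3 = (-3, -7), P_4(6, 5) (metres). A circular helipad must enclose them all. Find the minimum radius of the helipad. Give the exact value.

7.5

By Welzl's lemma the MEC is supported by two points (diametrically opposite) or three points (on a circumcircle).
The farthest pair is P_3–P_4 with squared distance 225. The circle on this segment as diameter has centre (1.5, -1) and r² = 225/4 = 56.25.
Check P_1: distance² to centre = 12.25 ≤ 56.25, so it lies inside.
All remaining points lie in this disk, and no smaller disk contains both endpoints, so this is the minimum enclosing circle.
r = √(56.25) = 7.5.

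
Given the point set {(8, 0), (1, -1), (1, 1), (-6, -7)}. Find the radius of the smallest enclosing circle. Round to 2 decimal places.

The minimum enclosing circle of a finite set is fixed by two of the points (as a diameter) or three (as a circumcircle).
The farthest pair is (8, 0)–(-6, -7) with squared distance 245. The circle on this segment as diameter has centre (1, -3.5) and r² = 245/4 = 61.25.
Check (1, -1): distance² to centre = 6.25 ≤ 61.25, so it lies inside.
All remaining points lie in this disk, and no smaller disk contains both endpoints, so this is the minimum enclosing circle.
r = √(61.25) ≈ 7.83.

7.83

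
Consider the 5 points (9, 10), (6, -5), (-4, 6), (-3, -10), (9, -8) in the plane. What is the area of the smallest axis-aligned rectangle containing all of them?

260

x ranges over [-4, 9], width 13.
y ranges over [-10, 10], height 20.
Area = 13 × 20 = 260.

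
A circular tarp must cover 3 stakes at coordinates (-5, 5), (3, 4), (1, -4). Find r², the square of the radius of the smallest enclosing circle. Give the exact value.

Call the three points A, B, C in the order given.
Side lengths²: AB² = 65, AC² = 117, BC² = 68.
Since AC² = 117 < 68 + 65 = 133, the triangle is acute, so the smallest enclosing circle is the circumcircle.
Circumcentre = (-16/11, 19/22), r² = 14365/484.

14365/484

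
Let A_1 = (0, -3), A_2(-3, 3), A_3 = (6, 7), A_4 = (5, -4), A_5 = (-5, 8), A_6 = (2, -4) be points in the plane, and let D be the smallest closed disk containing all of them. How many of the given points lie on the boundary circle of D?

A smallest enclosing disk is always determined by at most three of the input points on its boundary.
The farthest pair is A_4–A_5 with squared distance 244. The circle on this segment as diameter has centre (0, 2) and r² = 244/4 = 61.
Check A_1: distance² to centre = 25 ≤ 61, so it lies inside.
All remaining points lie in this disk, and no smaller disk contains both endpoints, so this is the minimum enclosing circle.
The points at distance exactly r from the centre are A_3, A_4, A_5 — 3 points.

3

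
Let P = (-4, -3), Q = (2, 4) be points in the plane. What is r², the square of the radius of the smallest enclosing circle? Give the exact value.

The smallest circle enclosing two points has them as diameter endpoints.
Centre = midpoint = (-1, 0.5); r² = |PQ|²/4 = 85/4 = 21.25.

21.25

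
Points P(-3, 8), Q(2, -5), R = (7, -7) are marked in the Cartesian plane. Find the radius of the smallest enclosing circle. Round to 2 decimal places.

9.01

Side lengths²: PQ² = 194, PR² = 325, QR² = 29.
Since PR² = 325 ≥ 194 + 29 = 223, the angle opposite PR is not acute, so the smallest enclosing circle has PR as diameter.
Centre = midpoint of PR = (2, 0.5), r² = 325/4 = 81.25.
r = √(81.25) ≈ 9.01.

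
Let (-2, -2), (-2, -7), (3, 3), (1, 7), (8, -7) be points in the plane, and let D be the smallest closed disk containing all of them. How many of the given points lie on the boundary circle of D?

The minimum enclosing circle is determined by three boundary points: (-2, -7), (1, 7), (8, -7).
Their circumcentre is (3, -0.75) with r² = 64.0625.
The farthest remaining point (-2, -2) is at distance² 26.5625 ≤ 64.0625.
The points at distance exactly r from the centre are (-2, -7), (1, 7), (8, -7) — 3 points.

3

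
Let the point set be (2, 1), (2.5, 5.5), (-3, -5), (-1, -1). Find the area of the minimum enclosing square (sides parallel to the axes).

110.25

The bounding box has width 5.5 and height 10.5.
An axis-aligned square enclosing the set must have side ≥ max(width, height).
So the minimum side is max(5.5, 10.5) = 10.5.
Area = 10.5² = 110.25.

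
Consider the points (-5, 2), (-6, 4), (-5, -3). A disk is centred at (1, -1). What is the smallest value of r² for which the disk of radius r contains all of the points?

The required radius is the distance from (1, -1) to the farthest point.
Squared distances: 45, 74, 40.
Maximum is 74, attained at (-6, 4).

74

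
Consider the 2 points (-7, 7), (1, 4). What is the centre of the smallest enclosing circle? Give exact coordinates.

(-3, 5.5)

The smallest circle enclosing two points has them as diameter endpoints.
Centre = midpoint = (-3, 5.5); r² = |(-7, 7)−(1, 4)|²/4 = 73/4 = 18.25.
Centre = (-3, 5.5).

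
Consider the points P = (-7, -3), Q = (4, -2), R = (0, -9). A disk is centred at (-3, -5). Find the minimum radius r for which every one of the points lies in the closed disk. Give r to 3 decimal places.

The required radius is the distance from (-3, -5) to the farthest point.
Squared distances: 20, 58, 25.
Maximum is 58, attained at Q.
r = √58 ≈ 7.616.

7.616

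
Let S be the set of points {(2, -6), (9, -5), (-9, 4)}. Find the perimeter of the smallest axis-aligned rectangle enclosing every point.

Width = max x − min x = 9 − (-9) = 18.
Height = max y − min y = 4 − (-6) = 10.
Perimeter = 2(18 + 10) = 56.

56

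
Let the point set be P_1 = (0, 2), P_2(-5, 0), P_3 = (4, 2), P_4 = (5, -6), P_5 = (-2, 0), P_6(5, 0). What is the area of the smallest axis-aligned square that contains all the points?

100

The bounding box has width 10 and height 8.
An axis-aligned square enclosing the set must have side ≥ max(width, height).
So the minimum side is max(10, 8) = 10.
Area = 10² = 100.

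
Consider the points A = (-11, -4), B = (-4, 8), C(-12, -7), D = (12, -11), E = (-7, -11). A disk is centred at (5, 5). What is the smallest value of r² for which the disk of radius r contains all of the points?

433

The required radius is the distance from (5, 5) to the farthest point.
Squared distances: 337, 90, 433, 305, 400.
Maximum is 433, attained at C.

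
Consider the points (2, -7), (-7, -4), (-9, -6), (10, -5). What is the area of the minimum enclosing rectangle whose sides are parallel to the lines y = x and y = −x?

180

In coordinates u = x + y, v = x − y the rectangle is axis-aligned; the map (x,y)→(u,v) scales areas by 2.
u-values: -5, -11, -15, 5; range = 5 − (-15) = 20.
v-values: 9, -3, -3, 15; range = 15 − (-3) = 18.
Area = (20 × 18) / 2 = 180.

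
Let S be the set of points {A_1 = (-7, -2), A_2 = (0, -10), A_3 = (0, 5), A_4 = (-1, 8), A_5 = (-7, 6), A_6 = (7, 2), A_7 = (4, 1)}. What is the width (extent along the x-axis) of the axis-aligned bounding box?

max x = 7, min x = -7, so width = 14.

14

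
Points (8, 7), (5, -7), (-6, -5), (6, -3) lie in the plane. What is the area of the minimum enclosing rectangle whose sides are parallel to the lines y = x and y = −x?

169

In coordinates u = x + y, v = x − y the rectangle is axis-aligned; the map (x,y)→(u,v) scales areas by 2.
u-values: 15, -2, -11, 3; range = 15 − (-11) = 26.
v-values: 1, 12, -1, 9; range = 12 − (-1) = 13.
Area = (26 × 13) / 2 = 169.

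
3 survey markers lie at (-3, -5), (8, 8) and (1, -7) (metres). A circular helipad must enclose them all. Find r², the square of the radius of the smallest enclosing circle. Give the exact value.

Call the three points A, B, C in the order given.
Side lengths²: AB² = 290, AC² = 20, BC² = 274.
Since AB² = 290 < 274 + 20 = 294, the triangle is acute, so the smallest enclosing circle is the circumcircle.
Circumcentre = (99/37, 50/37), r² = 99325/1369.

99325/1369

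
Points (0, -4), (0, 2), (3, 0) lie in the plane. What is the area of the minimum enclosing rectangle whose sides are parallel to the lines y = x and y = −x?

21

In coordinates u = x + y, v = x − y the rectangle is axis-aligned; the map (x,y)→(u,v) scales areas by 2.
u-values: -4, 2, 3; range = 3 − (-4) = 7.
v-values: 4, -2, 3; range = 4 − (-2) = 6.
Area = (7 × 6) / 2 = 21.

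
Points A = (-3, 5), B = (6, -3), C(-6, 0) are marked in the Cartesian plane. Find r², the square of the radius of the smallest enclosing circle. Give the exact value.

Side lengths²: AB² = 145, AC² = 34, BC² = 153.
Since BC² = 153 < 145 + 34 = 179, the triangle is acute, so the smallest enclosing circle is the circumcircle.
Circumcentre = (13/46, -17/46), r² = 41905/1058.

41905/1058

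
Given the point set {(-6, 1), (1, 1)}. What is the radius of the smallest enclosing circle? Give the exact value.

The smallest circle enclosing two points has them as diameter endpoints.
Centre = midpoint = (-2.5, 1); r² = |(-6, 1)−(1, 1)|²/4 = 49/4 = 12.25.
r = √(12.25) = 3.5.

3.5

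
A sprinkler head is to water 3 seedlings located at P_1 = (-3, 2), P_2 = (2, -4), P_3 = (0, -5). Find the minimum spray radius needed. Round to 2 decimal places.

Side lengths²: P_1P_2² = 61, P_1P_3² = 58, P_2P_3² = 5.
Since P_1P_2² = 61 < 58 + 5 = 63, the triangle is acute, so the smallest enclosing circle is the circumcircle.
Circumcentre = (-23/34, -39/34), r² = 8845/578.
r = √(8845/578) ≈ 3.91.

3.91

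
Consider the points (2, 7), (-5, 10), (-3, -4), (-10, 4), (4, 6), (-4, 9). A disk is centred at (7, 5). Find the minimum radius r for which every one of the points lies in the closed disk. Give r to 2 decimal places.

17.03

The required radius is the distance from (7, 5) to the farthest point.
Squared distances: 29, 169, 181, 290, 10, 137.
Maximum is 290, attained at (-10, 4).
r = √290 ≈ 17.03.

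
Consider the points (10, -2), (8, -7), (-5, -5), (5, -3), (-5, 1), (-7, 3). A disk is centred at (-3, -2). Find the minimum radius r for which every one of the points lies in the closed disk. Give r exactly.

13

The required radius is the distance from (-3, -2) to the farthest point.
Squared distances: 169, 146, 13, 65, 13, 41.
Maximum is 169, attained at (10, -2).
r = √169 = 13.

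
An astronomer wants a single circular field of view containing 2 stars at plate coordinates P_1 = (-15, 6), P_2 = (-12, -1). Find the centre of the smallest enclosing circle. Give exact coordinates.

(-13.5, 2.5)

The smallest circle enclosing two points has them as diameter endpoints.
Centre = midpoint = (-13.5, 2.5); r² = |P_1P_2|²/4 = 58/4 = 14.5.
Centre = (-13.5, 2.5).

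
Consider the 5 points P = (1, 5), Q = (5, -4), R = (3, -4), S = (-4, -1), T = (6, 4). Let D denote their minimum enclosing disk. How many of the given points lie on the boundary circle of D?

The minimum enclosing circle is determined by three boundary points: Q, S, T.
Their circumcentre is (1.5, 0.5) with r² = 32.5.
The farthest remaining point R is at distance² 22.5 ≤ 32.5.
The points at distance exactly r from the centre are Q, S, T — 3 points.

3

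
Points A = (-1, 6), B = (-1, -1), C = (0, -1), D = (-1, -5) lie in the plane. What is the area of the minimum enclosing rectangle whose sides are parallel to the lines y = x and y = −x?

In coordinates u = x + y, v = x − y the rectangle is axis-aligned; the map (x,y)→(u,v) scales areas by 2.
u-values: 5, -2, -1, -6; range = 5 − (-6) = 11.
v-values: -7, 0, 1, 4; range = 4 − (-7) = 11.
Area = (11 × 11) / 2 = 60.5.

60.5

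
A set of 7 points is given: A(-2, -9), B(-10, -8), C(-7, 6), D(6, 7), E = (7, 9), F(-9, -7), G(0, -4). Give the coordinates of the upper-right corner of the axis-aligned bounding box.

(7, 9)

x-range [-10, 7], y-range [-9, 9].
The upper-right corner is (7, 9).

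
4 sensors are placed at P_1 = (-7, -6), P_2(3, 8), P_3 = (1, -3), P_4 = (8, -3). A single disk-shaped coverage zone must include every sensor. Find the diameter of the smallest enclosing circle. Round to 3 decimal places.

17.667

The minimum enclosing circle is determined by three boundary points: P_1, P_2, P_4.
Their circumcentre is (-11/30, -1/6) with r² = 35113/450.
The farthest remaining point P_3 is at distance² 4453/450 ≤ 35113/450.
Diameter = 2r = 2√(35113/450) ≈ 17.667.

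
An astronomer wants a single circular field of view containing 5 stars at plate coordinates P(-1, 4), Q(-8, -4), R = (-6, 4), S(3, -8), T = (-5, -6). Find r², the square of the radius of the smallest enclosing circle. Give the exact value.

The minimum enclosing circle of a finite set is fixed by two of the points (as a diameter) or three (as a circumcircle).
The farthest pair is R–S with squared distance 225. The circle on this segment as diameter has centre (-1.5, -2) and r² = 225/4 = 56.25.
Check P: distance² to centre = 36.25 ≤ 56.25, so it lies inside.
All remaining points lie in this disk, and no smaller disk contains both endpoints, so this is the minimum enclosing circle.

56.25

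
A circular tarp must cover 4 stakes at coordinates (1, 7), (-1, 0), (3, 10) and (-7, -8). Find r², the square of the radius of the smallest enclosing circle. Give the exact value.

The minimum enclosing circle of a finite set is fixed by two of the points (as a diameter) or three (as a circumcircle).
The farthest pair is (3, 10)–(-7, -8) with squared distance 424. The circle on this segment as diameter has centre (-2, 1) and r² = 424/4 = 106.
Check (1, 7): distance² to centre = 45 ≤ 106, so it lies inside.
All remaining points lie in this disk, and no smaller disk contains both endpoints, so this is the minimum enclosing circle.

106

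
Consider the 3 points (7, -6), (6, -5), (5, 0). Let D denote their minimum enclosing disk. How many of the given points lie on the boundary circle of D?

Call the three points A, B, C in the order given.
Side lengths²: AB² = 2, AC² = 40, BC² = 26.
Since AC² = 40 ≥ 26 + 2 = 28, the angle opposite AC is not acute, so the smallest enclosing circle has AC as diameter.
Centre = midpoint of AC = (6, -3), r² = 40/4 = 10.
The points at distance exactly r from the centre are (7, -6), (5, 0) — 2 points.

2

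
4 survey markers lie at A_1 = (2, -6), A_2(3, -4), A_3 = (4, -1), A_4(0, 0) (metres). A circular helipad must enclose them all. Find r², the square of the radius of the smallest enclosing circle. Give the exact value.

The minimum enclosing circle of a finite set is fixed by two of the points (as a diameter) or three (as a circumcircle).
The minimum enclosing circle is determined by three boundary points: A_1, A_3, A_4.
Their circumcentre is (31/22, -63/22) with r² = 2465/242.
The farthest remaining point A_2 is at distance² 925/242 ≤ 2465/242.

2465/242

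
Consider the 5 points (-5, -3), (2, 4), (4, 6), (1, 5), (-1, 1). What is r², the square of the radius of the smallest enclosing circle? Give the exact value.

The farthest pair is (-5, -3)–(4, 6) with squared distance 162. The circle on this segment as diameter has centre (-0.5, 1.5) and r² = 162/4 = 40.5.
Check (2, 4): distance² to centre = 12.5 ≤ 40.5, so it lies inside.
All remaining points lie in this disk, and no smaller disk contains both endpoints, so this is the minimum enclosing circle.

40.5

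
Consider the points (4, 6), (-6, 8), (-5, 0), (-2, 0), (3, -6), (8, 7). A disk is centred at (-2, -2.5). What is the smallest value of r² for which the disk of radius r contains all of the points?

The required radius is the distance from (-2, -2.5) to the farthest point.
Squared distances: 108.25, 126.25, 15.25, 6.25, 37.25, 190.25.
Maximum is 190.25, attained at (8, 7).

190.25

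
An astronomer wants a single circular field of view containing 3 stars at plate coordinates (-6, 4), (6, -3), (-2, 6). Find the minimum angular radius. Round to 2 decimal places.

Call the three points A, B, C in the order given.
Side lengths²: AB² = 193, AC² = 20, BC² = 145.
Since AB² = 193 ≥ 145 + 20 = 165, the angle opposite AB is not acute, so the smallest enclosing circle has AB as diameter.
Centre = midpoint of AB = (0, 0.5), r² = 193/4 = 48.25.
r = √(48.25) ≈ 6.95.

6.95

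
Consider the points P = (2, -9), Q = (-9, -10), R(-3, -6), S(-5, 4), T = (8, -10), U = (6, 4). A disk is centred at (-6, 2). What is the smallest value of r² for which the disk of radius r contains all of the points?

The required radius is the distance from (-6, 2) to the farthest point.
Squared distances: 185, 153, 73, 5, 340, 148.
Maximum is 340, attained at T.

340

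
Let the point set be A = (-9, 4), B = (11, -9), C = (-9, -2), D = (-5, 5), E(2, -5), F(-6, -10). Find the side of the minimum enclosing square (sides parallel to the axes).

The bounding box has width 20 and height 15.
An axis-aligned square enclosing the set must have side ≥ max(width, height).
So the minimum side is max(20, 15) = 20.

20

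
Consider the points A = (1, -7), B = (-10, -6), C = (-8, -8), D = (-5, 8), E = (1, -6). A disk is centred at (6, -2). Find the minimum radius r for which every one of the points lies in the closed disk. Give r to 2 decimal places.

The required radius is the distance from (6, -2) to the farthest point.
Squared distances: 50, 272, 232, 221, 41.
Maximum is 272, attained at B.
r = √272 ≈ 16.49.

16.49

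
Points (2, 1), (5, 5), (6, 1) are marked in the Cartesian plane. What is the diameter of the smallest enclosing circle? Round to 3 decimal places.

5.154

Call the three points A, B, C in the order given.
Side lengths²: AB² = 25, AC² = 16, BC² = 17.
Since AB² = 25 < 17 + 16 = 33, the triangle is acute, so the smallest enclosing circle is the circumcircle.
Circumcentre = (4, 2.625), r² = 6.640625.
Diameter = 2r = 2√(6.640625) ≈ 5.154.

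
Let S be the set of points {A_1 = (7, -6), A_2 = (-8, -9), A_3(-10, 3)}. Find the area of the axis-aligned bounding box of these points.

x ranges over [-10, 7], width 17.
y ranges over [-9, 3], height 12.
Area = 17 × 12 = 204.

204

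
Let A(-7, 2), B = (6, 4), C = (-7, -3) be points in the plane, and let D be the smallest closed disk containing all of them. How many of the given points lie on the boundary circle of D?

Side lengths²: AB² = 173, AC² = 25, BC² = 218.
Since BC² = 218 ≥ 173 + 25 = 198, the angle opposite BC is not acute, so the smallest enclosing circle has BC as diameter.
Centre = midpoint of BC = (-0.5, 0.5), r² = 218/4 = 54.5.
The points at distance exactly r from the centre are B, C — 2 points.

2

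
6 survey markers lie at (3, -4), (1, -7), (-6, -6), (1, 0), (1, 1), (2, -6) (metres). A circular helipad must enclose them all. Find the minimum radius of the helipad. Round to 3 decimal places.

5.015

A smallest enclosing disk is always determined by at most three of the input points on its boundary.
The minimum enclosing circle is determined by three boundary points: (3, -4), (-6, -6), (1, 1).
Their circumcentre is (-27/14, -43/14) with r² = 2465/98.
The farthest remaining point (1, -7) is at distance² 2353/98 ≤ 2465/98.
r = √(2465/98) ≈ 5.015.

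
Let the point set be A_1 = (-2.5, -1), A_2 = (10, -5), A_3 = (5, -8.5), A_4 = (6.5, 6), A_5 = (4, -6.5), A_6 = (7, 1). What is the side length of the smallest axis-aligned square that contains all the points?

14.5

The bounding box has width 12.5 and height 14.5.
An axis-aligned square enclosing the set must have side ≥ max(width, height).
So the minimum side is max(12.5, 14.5) = 14.5.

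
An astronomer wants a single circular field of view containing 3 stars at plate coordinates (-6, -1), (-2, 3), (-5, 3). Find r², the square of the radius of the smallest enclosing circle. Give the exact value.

Call the three points A, B, C in the order given.
Side lengths²: AB² = 32, AC² = 17, BC² = 9.
Since AB² = 32 ≥ 17 + 9 = 26, the angle opposite AB is not acute, so the smallest enclosing circle has AB as diameter.
Centre = midpoint of AB = (-4, 1), r² = 32/4 = 8.

8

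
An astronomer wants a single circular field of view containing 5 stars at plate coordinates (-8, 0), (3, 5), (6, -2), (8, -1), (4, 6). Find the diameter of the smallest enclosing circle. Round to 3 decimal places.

The farthest pair is (-8, 0)–(8, -1) with squared distance 257. The circle on this segment as diameter has centre (0, -0.5) and r² = 257/4 = 64.25.
Check (3, 5): distance² to centre = 39.25 ≤ 64.25, so it lies inside.
All remaining points lie in this disk, and no smaller disk contains both endpoints, so this is the minimum enclosing circle.
Diameter = 2r = 2√(64.25) ≈ 16.031.

16.031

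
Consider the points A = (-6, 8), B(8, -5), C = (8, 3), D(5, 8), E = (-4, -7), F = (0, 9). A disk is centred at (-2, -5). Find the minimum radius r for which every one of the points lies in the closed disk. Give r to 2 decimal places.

14.76

The required radius is the distance from (-2, -5) to the farthest point.
Squared distances: 185, 100, 164, 218, 8, 200.
Maximum is 218, attained at D.
r = √218 ≈ 14.76.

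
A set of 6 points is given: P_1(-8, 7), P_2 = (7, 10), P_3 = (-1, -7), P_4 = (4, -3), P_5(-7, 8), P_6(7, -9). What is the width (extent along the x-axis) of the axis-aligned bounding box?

max x = 7, min x = -8, so width = 15.

15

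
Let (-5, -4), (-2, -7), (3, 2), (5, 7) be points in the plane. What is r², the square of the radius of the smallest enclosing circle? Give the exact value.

61.25

By Welzl's lemma the MEC is supported by two points (diametrically opposite) or three points (on a circumcircle).
The farthest pair is (-2, -7)–(5, 7) with squared distance 245. The circle on this segment as diameter has centre (1.5, 0) and r² = 245/4 = 61.25.
Check (-5, -4): distance² to centre = 58.25 ≤ 61.25, so it lies inside.
All remaining points lie in this disk, and no smaller disk contains both endpoints, so this is the minimum enclosing circle.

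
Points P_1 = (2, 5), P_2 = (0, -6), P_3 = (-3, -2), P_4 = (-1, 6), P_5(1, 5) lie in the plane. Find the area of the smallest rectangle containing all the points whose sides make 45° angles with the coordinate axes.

In coordinates u = x + y, v = x − y the rectangle is axis-aligned; the map (x,y)→(u,v) scales areas by 2.
u-values: 7, -6, -5, 5, 6; range = 7 − (-6) = 13.
v-values: -3, 6, -1, -7, -4; range = 6 − (-7) = 13.
Area = (13 × 13) / 2 = 84.5.

84.5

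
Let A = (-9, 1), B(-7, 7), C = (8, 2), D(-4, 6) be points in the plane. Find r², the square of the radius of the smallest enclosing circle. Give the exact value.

The farthest pair is A–C with squared distance 290. The circle on this segment as diameter has centre (-0.5, 1.5) and r² = 290/4 = 72.5.
Check B: distance² to centre = 72.5 ≤ 72.5, so it lies inside.
All remaining points lie in this disk, and no smaller disk contains both endpoints, so this is the minimum enclosing circle.

72.5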